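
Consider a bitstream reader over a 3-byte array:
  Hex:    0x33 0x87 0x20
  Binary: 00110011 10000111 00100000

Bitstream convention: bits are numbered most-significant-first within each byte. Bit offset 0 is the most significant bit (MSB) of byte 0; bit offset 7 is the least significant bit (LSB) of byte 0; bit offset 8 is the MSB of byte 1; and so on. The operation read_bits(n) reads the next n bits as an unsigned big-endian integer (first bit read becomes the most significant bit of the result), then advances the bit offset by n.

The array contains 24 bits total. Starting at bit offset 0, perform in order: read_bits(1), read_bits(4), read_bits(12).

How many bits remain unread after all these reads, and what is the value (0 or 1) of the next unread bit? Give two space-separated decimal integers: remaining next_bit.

Read 1: bits[0:1] width=1 -> value=0 (bin 0); offset now 1 = byte 0 bit 1; 23 bits remain
Read 2: bits[1:5] width=4 -> value=6 (bin 0110); offset now 5 = byte 0 bit 5; 19 bits remain
Read 3: bits[5:17] width=12 -> value=1806 (bin 011100001110); offset now 17 = byte 2 bit 1; 7 bits remain

Answer: 7 0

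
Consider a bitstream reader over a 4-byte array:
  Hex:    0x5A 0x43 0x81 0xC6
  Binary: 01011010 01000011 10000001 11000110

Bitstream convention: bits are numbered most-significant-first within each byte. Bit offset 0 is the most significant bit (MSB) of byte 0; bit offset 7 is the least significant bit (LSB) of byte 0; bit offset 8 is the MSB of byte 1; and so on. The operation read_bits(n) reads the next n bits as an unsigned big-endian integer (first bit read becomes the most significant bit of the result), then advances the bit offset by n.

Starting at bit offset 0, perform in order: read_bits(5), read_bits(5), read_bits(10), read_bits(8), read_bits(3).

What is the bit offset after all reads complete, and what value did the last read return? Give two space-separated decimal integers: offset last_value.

Answer: 31 3

Derivation:
Read 1: bits[0:5] width=5 -> value=11 (bin 01011); offset now 5 = byte 0 bit 5; 27 bits remain
Read 2: bits[5:10] width=5 -> value=9 (bin 01001); offset now 10 = byte 1 bit 2; 22 bits remain
Read 3: bits[10:20] width=10 -> value=56 (bin 0000111000); offset now 20 = byte 2 bit 4; 12 bits remain
Read 4: bits[20:28] width=8 -> value=28 (bin 00011100); offset now 28 = byte 3 bit 4; 4 bits remain
Read 5: bits[28:31] width=3 -> value=3 (bin 011); offset now 31 = byte 3 bit 7; 1 bits remain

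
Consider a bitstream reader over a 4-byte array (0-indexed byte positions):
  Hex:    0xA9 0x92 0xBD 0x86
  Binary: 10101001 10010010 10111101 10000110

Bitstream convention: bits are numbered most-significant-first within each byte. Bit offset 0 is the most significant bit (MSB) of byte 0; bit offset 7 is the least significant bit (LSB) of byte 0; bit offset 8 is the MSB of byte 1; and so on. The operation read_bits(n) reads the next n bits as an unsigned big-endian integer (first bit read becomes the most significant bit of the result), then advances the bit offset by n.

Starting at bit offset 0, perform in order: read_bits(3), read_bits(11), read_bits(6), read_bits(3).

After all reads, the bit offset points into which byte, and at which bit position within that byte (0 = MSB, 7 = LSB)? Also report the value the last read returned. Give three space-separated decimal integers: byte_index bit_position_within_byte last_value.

Read 1: bits[0:3] width=3 -> value=5 (bin 101); offset now 3 = byte 0 bit 3; 29 bits remain
Read 2: bits[3:14] width=11 -> value=612 (bin 01001100100); offset now 14 = byte 1 bit 6; 18 bits remain
Read 3: bits[14:20] width=6 -> value=43 (bin 101011); offset now 20 = byte 2 bit 4; 12 bits remain
Read 4: bits[20:23] width=3 -> value=6 (bin 110); offset now 23 = byte 2 bit 7; 9 bits remain

Answer: 2 7 6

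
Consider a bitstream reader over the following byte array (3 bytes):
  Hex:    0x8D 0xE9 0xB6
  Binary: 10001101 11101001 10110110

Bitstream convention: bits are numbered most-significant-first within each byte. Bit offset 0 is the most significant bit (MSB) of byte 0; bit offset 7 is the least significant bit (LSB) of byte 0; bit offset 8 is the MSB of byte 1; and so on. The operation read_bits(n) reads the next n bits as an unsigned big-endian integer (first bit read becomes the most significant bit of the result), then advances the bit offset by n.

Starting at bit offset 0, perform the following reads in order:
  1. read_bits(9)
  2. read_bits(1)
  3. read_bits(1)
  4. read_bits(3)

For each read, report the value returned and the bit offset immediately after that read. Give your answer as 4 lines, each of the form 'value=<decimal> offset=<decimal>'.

Answer: value=283 offset=9
value=1 offset=10
value=1 offset=11
value=2 offset=14

Derivation:
Read 1: bits[0:9] width=9 -> value=283 (bin 100011011); offset now 9 = byte 1 bit 1; 15 bits remain
Read 2: bits[9:10] width=1 -> value=1 (bin 1); offset now 10 = byte 1 bit 2; 14 bits remain
Read 3: bits[10:11] width=1 -> value=1 (bin 1); offset now 11 = byte 1 bit 3; 13 bits remain
Read 4: bits[11:14] width=3 -> value=2 (bin 010); offset now 14 = byte 1 bit 6; 10 bits remain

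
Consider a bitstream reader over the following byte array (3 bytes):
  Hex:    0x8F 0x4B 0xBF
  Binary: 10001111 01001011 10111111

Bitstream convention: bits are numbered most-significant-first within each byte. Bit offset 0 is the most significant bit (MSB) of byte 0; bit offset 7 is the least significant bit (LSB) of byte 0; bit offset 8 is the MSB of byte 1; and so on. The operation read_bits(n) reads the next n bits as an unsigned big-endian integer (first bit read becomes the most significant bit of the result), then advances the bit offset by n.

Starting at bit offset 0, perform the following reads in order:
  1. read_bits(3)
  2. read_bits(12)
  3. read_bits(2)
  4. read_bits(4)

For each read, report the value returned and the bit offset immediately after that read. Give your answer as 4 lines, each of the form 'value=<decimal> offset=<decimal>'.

Read 1: bits[0:3] width=3 -> value=4 (bin 100); offset now 3 = byte 0 bit 3; 21 bits remain
Read 2: bits[3:15] width=12 -> value=1957 (bin 011110100101); offset now 15 = byte 1 bit 7; 9 bits remain
Read 3: bits[15:17] width=2 -> value=3 (bin 11); offset now 17 = byte 2 bit 1; 7 bits remain
Read 4: bits[17:21] width=4 -> value=7 (bin 0111); offset now 21 = byte 2 bit 5; 3 bits remain

Answer: value=4 offset=3
value=1957 offset=15
value=3 offset=17
value=7 offset=21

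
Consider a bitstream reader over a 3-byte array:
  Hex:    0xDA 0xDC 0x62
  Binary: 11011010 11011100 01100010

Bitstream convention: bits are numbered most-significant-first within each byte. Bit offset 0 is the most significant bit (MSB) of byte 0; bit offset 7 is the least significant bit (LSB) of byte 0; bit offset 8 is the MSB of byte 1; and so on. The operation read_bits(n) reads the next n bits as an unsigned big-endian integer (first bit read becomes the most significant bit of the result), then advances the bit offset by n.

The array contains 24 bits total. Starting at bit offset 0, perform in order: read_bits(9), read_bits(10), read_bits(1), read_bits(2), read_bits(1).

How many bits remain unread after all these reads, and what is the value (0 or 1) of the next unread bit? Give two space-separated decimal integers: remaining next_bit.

Answer: 1 0

Derivation:
Read 1: bits[0:9] width=9 -> value=437 (bin 110110101); offset now 9 = byte 1 bit 1; 15 bits remain
Read 2: bits[9:19] width=10 -> value=739 (bin 1011100011); offset now 19 = byte 2 bit 3; 5 bits remain
Read 3: bits[19:20] width=1 -> value=0 (bin 0); offset now 20 = byte 2 bit 4; 4 bits remain
Read 4: bits[20:22] width=2 -> value=0 (bin 00); offset now 22 = byte 2 bit 6; 2 bits remain
Read 5: bits[22:23] width=1 -> value=1 (bin 1); offset now 23 = byte 2 bit 7; 1 bits remain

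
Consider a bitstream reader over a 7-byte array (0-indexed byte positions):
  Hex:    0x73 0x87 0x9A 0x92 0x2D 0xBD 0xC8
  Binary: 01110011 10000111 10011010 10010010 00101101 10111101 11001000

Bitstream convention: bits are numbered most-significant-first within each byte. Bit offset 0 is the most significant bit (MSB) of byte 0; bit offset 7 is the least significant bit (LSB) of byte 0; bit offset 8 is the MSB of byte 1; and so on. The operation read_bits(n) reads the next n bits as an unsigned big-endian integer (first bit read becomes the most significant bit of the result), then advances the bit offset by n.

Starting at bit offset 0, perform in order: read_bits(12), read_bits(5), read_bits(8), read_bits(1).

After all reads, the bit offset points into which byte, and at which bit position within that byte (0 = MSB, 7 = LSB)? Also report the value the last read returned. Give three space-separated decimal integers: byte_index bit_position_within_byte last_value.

Read 1: bits[0:12] width=12 -> value=1848 (bin 011100111000); offset now 12 = byte 1 bit 4; 44 bits remain
Read 2: bits[12:17] width=5 -> value=15 (bin 01111); offset now 17 = byte 2 bit 1; 39 bits remain
Read 3: bits[17:25] width=8 -> value=53 (bin 00110101); offset now 25 = byte 3 bit 1; 31 bits remain
Read 4: bits[25:26] width=1 -> value=0 (bin 0); offset now 26 = byte 3 bit 2; 30 bits remain

Answer: 3 2 0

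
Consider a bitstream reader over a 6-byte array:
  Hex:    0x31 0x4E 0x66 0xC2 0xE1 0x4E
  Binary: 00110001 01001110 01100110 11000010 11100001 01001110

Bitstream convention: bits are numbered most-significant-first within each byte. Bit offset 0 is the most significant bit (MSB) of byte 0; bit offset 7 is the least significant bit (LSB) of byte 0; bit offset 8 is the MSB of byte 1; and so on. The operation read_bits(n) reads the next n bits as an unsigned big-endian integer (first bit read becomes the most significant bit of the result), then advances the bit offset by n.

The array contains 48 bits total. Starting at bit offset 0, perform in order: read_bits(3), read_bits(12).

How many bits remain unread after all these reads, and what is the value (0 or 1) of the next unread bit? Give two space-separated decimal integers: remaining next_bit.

Read 1: bits[0:3] width=3 -> value=1 (bin 001); offset now 3 = byte 0 bit 3; 45 bits remain
Read 2: bits[3:15] width=12 -> value=2215 (bin 100010100111); offset now 15 = byte 1 bit 7; 33 bits remain

Answer: 33 0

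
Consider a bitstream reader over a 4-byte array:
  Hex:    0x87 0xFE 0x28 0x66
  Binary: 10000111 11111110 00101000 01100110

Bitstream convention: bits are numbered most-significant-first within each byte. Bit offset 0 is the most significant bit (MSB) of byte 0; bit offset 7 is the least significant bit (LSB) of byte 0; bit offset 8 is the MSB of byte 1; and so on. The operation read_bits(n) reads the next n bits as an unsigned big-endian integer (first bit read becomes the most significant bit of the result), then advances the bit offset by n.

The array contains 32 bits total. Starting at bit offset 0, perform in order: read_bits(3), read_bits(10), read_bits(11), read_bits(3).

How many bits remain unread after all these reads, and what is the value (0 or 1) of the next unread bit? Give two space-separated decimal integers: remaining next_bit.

Read 1: bits[0:3] width=3 -> value=4 (bin 100); offset now 3 = byte 0 bit 3; 29 bits remain
Read 2: bits[3:13] width=10 -> value=255 (bin 0011111111); offset now 13 = byte 1 bit 5; 19 bits remain
Read 3: bits[13:24] width=11 -> value=1576 (bin 11000101000); offset now 24 = byte 3 bit 0; 8 bits remain
Read 4: bits[24:27] width=3 -> value=3 (bin 011); offset now 27 = byte 3 bit 3; 5 bits remain

Answer: 5 0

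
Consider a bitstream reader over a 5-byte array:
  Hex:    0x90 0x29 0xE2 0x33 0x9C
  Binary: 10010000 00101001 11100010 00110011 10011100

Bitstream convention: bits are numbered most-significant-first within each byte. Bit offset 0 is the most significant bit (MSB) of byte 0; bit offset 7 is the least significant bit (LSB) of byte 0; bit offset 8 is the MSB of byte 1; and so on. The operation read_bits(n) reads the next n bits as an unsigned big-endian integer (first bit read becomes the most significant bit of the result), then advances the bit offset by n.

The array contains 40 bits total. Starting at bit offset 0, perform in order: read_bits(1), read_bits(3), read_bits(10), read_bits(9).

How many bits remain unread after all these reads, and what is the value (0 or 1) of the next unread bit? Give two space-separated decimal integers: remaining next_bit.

Read 1: bits[0:1] width=1 -> value=1 (bin 1); offset now 1 = byte 0 bit 1; 39 bits remain
Read 2: bits[1:4] width=3 -> value=1 (bin 001); offset now 4 = byte 0 bit 4; 36 bits remain
Read 3: bits[4:14] width=10 -> value=10 (bin 0000001010); offset now 14 = byte 1 bit 6; 26 bits remain
Read 4: bits[14:23] width=9 -> value=241 (bin 011110001); offset now 23 = byte 2 bit 7; 17 bits remain

Answer: 17 0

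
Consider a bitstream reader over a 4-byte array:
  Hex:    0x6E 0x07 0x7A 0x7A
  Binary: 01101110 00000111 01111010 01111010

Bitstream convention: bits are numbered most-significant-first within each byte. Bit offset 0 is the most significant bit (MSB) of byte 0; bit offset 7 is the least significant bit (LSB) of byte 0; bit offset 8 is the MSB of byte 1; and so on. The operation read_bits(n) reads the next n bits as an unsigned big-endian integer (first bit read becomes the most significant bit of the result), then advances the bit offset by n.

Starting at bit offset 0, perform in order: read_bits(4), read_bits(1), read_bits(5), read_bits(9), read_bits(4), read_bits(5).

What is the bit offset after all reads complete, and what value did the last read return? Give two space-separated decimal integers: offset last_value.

Read 1: bits[0:4] width=4 -> value=6 (bin 0110); offset now 4 = byte 0 bit 4; 28 bits remain
Read 2: bits[4:5] width=1 -> value=1 (bin 1); offset now 5 = byte 0 bit 5; 27 bits remain
Read 3: bits[5:10] width=5 -> value=24 (bin 11000); offset now 10 = byte 1 bit 2; 22 bits remain
Read 4: bits[10:19] width=9 -> value=59 (bin 000111011); offset now 19 = byte 2 bit 3; 13 bits remain
Read 5: bits[19:23] width=4 -> value=13 (bin 1101); offset now 23 = byte 2 bit 7; 9 bits remain
Read 6: bits[23:28] width=5 -> value=7 (bin 00111); offset now 28 = byte 3 bit 4; 4 bits remain

Answer: 28 7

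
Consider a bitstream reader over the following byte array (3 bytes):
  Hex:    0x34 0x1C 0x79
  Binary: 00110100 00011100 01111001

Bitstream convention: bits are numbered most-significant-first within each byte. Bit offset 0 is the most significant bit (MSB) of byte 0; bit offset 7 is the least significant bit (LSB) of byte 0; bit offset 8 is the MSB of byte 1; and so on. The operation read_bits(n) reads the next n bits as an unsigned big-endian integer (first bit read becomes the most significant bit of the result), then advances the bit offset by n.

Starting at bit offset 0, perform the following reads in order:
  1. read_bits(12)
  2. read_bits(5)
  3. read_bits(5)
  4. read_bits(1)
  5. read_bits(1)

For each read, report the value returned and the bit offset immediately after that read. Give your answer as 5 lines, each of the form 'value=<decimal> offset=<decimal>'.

Read 1: bits[0:12] width=12 -> value=833 (bin 001101000001); offset now 12 = byte 1 bit 4; 12 bits remain
Read 2: bits[12:17] width=5 -> value=24 (bin 11000); offset now 17 = byte 2 bit 1; 7 bits remain
Read 3: bits[17:22] width=5 -> value=30 (bin 11110); offset now 22 = byte 2 bit 6; 2 bits remain
Read 4: bits[22:23] width=1 -> value=0 (bin 0); offset now 23 = byte 2 bit 7; 1 bits remain
Read 5: bits[23:24] width=1 -> value=1 (bin 1); offset now 24 = byte 3 bit 0; 0 bits remain

Answer: value=833 offset=12
value=24 offset=17
value=30 offset=22
value=0 offset=23
value=1 offset=24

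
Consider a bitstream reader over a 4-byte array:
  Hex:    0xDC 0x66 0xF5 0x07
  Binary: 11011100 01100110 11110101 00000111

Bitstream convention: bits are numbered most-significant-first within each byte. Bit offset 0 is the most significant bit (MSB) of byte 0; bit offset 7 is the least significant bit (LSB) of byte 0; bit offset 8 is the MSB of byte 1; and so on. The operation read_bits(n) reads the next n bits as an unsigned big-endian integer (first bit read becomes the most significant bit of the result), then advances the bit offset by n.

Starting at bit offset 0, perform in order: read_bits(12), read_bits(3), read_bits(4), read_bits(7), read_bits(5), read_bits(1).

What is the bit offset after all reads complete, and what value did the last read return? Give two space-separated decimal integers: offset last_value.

Answer: 32 1

Derivation:
Read 1: bits[0:12] width=12 -> value=3526 (bin 110111000110); offset now 12 = byte 1 bit 4; 20 bits remain
Read 2: bits[12:15] width=3 -> value=3 (bin 011); offset now 15 = byte 1 bit 7; 17 bits remain
Read 3: bits[15:19] width=4 -> value=7 (bin 0111); offset now 19 = byte 2 bit 3; 13 bits remain
Read 4: bits[19:26] width=7 -> value=84 (bin 1010100); offset now 26 = byte 3 bit 2; 6 bits remain
Read 5: bits[26:31] width=5 -> value=3 (bin 00011); offset now 31 = byte 3 bit 7; 1 bits remain
Read 6: bits[31:32] width=1 -> value=1 (bin 1); offset now 32 = byte 4 bit 0; 0 bits remain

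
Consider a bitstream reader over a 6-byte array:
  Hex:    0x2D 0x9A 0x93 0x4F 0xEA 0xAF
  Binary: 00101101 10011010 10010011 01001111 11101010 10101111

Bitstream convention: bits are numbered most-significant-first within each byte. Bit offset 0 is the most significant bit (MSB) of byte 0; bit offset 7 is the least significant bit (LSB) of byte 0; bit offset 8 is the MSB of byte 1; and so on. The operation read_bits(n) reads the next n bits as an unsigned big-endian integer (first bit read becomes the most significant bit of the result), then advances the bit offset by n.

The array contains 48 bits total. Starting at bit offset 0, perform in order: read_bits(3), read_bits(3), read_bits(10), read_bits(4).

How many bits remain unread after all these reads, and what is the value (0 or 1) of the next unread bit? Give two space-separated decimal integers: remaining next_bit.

Answer: 28 0

Derivation:
Read 1: bits[0:3] width=3 -> value=1 (bin 001); offset now 3 = byte 0 bit 3; 45 bits remain
Read 2: bits[3:6] width=3 -> value=3 (bin 011); offset now 6 = byte 0 bit 6; 42 bits remain
Read 3: bits[6:16] width=10 -> value=410 (bin 0110011010); offset now 16 = byte 2 bit 0; 32 bits remain
Read 4: bits[16:20] width=4 -> value=9 (bin 1001); offset now 20 = byte 2 bit 4; 28 bits remain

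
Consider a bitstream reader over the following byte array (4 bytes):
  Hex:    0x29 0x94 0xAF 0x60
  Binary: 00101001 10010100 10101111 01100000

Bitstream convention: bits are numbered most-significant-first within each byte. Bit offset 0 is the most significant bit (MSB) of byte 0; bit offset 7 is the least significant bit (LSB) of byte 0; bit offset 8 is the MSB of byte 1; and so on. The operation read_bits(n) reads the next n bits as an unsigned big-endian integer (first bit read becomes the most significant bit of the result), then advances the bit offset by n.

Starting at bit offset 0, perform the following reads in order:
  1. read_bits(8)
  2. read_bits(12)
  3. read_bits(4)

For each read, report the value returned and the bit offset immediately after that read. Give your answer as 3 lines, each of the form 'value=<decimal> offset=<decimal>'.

Read 1: bits[0:8] width=8 -> value=41 (bin 00101001); offset now 8 = byte 1 bit 0; 24 bits remain
Read 2: bits[8:20] width=12 -> value=2378 (bin 100101001010); offset now 20 = byte 2 bit 4; 12 bits remain
Read 3: bits[20:24] width=4 -> value=15 (bin 1111); offset now 24 = byte 3 bit 0; 8 bits remain

Answer: value=41 offset=8
value=2378 offset=20
value=15 offset=24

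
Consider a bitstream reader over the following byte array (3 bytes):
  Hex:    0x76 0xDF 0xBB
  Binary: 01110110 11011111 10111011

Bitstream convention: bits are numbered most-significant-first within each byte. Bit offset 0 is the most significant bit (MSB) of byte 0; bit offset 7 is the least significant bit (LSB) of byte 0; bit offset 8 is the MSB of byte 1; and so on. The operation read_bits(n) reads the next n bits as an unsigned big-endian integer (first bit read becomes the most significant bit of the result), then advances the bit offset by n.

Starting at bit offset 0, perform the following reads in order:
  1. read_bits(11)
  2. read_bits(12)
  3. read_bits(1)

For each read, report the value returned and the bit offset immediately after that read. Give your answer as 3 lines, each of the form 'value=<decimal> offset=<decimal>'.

Read 1: bits[0:11] width=11 -> value=950 (bin 01110110110); offset now 11 = byte 1 bit 3; 13 bits remain
Read 2: bits[11:23] width=12 -> value=4061 (bin 111111011101); offset now 23 = byte 2 bit 7; 1 bits remain
Read 3: bits[23:24] width=1 -> value=1 (bin 1); offset now 24 = byte 3 bit 0; 0 bits remain

Answer: value=950 offset=11
value=4061 offset=23
value=1 offset=24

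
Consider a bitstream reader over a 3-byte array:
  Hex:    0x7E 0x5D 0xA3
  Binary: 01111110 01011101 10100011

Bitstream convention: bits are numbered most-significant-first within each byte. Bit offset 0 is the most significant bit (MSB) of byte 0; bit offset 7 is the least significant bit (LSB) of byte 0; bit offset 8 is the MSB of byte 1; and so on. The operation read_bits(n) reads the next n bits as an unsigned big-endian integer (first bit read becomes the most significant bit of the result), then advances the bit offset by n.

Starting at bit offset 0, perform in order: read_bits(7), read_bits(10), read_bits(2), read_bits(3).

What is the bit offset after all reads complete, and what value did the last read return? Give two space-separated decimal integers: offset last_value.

Answer: 22 0

Derivation:
Read 1: bits[0:7] width=7 -> value=63 (bin 0111111); offset now 7 = byte 0 bit 7; 17 bits remain
Read 2: bits[7:17] width=10 -> value=187 (bin 0010111011); offset now 17 = byte 2 bit 1; 7 bits remain
Read 3: bits[17:19] width=2 -> value=1 (bin 01); offset now 19 = byte 2 bit 3; 5 bits remain
Read 4: bits[19:22] width=3 -> value=0 (bin 000); offset now 22 = byte 2 bit 6; 2 bits remain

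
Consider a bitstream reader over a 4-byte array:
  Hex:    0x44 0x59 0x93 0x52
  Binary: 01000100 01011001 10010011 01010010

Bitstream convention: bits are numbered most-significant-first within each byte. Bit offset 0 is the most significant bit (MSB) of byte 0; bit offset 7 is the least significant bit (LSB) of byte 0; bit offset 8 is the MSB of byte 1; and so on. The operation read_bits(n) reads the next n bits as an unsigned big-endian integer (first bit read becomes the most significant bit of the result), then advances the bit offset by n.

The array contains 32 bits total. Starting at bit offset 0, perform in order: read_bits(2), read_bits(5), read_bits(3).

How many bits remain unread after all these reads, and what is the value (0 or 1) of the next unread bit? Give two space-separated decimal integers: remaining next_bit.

Answer: 22 0

Derivation:
Read 1: bits[0:2] width=2 -> value=1 (bin 01); offset now 2 = byte 0 bit 2; 30 bits remain
Read 2: bits[2:7] width=5 -> value=2 (bin 00010); offset now 7 = byte 0 bit 7; 25 bits remain
Read 3: bits[7:10] width=3 -> value=1 (bin 001); offset now 10 = byte 1 bit 2; 22 bits remain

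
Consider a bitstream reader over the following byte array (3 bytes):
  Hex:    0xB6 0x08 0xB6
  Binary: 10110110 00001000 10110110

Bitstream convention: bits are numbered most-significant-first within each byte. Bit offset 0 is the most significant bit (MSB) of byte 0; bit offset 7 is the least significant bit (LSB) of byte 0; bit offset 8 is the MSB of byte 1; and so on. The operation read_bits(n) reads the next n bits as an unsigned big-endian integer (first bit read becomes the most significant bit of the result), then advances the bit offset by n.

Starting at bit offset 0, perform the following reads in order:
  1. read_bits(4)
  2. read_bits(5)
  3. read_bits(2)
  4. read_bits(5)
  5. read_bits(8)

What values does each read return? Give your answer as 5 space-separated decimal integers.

Answer: 11 12 0 8 182

Derivation:
Read 1: bits[0:4] width=4 -> value=11 (bin 1011); offset now 4 = byte 0 bit 4; 20 bits remain
Read 2: bits[4:9] width=5 -> value=12 (bin 01100); offset now 9 = byte 1 bit 1; 15 bits remain
Read 3: bits[9:11] width=2 -> value=0 (bin 00); offset now 11 = byte 1 bit 3; 13 bits remain
Read 4: bits[11:16] width=5 -> value=8 (bin 01000); offset now 16 = byte 2 bit 0; 8 bits remain
Read 5: bits[16:24] width=8 -> value=182 (bin 10110110); offset now 24 = byte 3 bit 0; 0 bits remain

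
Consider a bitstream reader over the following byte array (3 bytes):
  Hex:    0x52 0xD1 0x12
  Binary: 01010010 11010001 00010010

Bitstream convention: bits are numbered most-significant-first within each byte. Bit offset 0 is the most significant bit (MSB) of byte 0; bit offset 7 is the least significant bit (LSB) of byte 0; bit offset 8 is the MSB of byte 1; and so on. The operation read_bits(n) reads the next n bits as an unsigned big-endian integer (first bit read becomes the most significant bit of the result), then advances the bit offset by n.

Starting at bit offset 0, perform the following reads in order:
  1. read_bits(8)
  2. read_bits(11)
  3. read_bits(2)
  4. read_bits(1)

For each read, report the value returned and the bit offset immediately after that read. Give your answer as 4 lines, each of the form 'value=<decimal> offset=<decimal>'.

Answer: value=82 offset=8
value=1672 offset=19
value=2 offset=21
value=0 offset=22

Derivation:
Read 1: bits[0:8] width=8 -> value=82 (bin 01010010); offset now 8 = byte 1 bit 0; 16 bits remain
Read 2: bits[8:19] width=11 -> value=1672 (bin 11010001000); offset now 19 = byte 2 bit 3; 5 bits remain
Read 3: bits[19:21] width=2 -> value=2 (bin 10); offset now 21 = byte 2 bit 5; 3 bits remain
Read 4: bits[21:22] width=1 -> value=0 (bin 0); offset now 22 = byte 2 bit 6; 2 bits remain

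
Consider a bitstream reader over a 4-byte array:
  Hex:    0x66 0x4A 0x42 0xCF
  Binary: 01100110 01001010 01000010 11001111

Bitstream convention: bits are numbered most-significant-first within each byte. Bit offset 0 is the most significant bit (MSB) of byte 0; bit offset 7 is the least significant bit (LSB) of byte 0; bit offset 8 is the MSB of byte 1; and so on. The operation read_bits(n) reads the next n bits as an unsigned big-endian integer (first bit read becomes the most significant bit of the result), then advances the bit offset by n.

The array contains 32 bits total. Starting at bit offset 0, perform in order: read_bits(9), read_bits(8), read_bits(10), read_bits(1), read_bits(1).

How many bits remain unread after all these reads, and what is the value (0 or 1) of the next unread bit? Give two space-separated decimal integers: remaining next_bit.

Read 1: bits[0:9] width=9 -> value=204 (bin 011001100); offset now 9 = byte 1 bit 1; 23 bits remain
Read 2: bits[9:17] width=8 -> value=148 (bin 10010100); offset now 17 = byte 2 bit 1; 15 bits remain
Read 3: bits[17:27] width=10 -> value=534 (bin 1000010110); offset now 27 = byte 3 bit 3; 5 bits remain
Read 4: bits[27:28] width=1 -> value=0 (bin 0); offset now 28 = byte 3 bit 4; 4 bits remain
Read 5: bits[28:29] width=1 -> value=1 (bin 1); offset now 29 = byte 3 bit 5; 3 bits remain

Answer: 3 1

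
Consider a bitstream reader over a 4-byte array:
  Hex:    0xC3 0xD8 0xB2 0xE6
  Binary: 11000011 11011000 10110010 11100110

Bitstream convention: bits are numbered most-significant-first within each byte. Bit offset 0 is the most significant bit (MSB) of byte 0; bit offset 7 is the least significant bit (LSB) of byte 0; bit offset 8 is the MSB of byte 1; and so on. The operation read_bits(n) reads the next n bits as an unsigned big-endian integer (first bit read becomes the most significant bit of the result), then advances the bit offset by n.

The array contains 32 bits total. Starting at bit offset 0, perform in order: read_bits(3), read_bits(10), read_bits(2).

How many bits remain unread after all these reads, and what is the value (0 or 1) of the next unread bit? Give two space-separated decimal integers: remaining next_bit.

Read 1: bits[0:3] width=3 -> value=6 (bin 110); offset now 3 = byte 0 bit 3; 29 bits remain
Read 2: bits[3:13] width=10 -> value=123 (bin 0001111011); offset now 13 = byte 1 bit 5; 19 bits remain
Read 3: bits[13:15] width=2 -> value=0 (bin 00); offset now 15 = byte 1 bit 7; 17 bits remain

Answer: 17 0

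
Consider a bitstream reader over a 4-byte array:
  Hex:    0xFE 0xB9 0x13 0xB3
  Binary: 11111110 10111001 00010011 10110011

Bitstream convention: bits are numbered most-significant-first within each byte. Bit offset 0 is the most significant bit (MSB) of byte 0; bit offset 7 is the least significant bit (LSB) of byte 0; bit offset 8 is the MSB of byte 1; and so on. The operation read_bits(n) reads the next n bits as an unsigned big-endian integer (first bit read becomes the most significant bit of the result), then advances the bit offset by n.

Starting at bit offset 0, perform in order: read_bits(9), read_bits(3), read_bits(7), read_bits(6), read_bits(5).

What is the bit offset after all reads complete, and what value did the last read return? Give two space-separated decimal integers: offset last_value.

Answer: 30 12

Derivation:
Read 1: bits[0:9] width=9 -> value=509 (bin 111111101); offset now 9 = byte 1 bit 1; 23 bits remain
Read 2: bits[9:12] width=3 -> value=3 (bin 011); offset now 12 = byte 1 bit 4; 20 bits remain
Read 3: bits[12:19] width=7 -> value=72 (bin 1001000); offset now 19 = byte 2 bit 3; 13 bits remain
Read 4: bits[19:25] width=6 -> value=39 (bin 100111); offset now 25 = byte 3 bit 1; 7 bits remain
Read 5: bits[25:30] width=5 -> value=12 (bin 01100); offset now 30 = byte 3 bit 6; 2 bits remain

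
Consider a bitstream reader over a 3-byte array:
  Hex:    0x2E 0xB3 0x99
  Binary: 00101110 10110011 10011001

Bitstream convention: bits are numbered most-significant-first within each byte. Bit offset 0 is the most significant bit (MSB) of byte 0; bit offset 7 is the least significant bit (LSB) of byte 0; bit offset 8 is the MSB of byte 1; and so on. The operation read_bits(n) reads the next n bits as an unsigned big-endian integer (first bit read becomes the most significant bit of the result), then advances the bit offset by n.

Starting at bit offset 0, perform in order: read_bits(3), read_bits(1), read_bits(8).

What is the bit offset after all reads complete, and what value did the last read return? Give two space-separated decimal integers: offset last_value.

Read 1: bits[0:3] width=3 -> value=1 (bin 001); offset now 3 = byte 0 bit 3; 21 bits remain
Read 2: bits[3:4] width=1 -> value=0 (bin 0); offset now 4 = byte 0 bit 4; 20 bits remain
Read 3: bits[4:12] width=8 -> value=235 (bin 11101011); offset now 12 = byte 1 bit 4; 12 bits remain

Answer: 12 235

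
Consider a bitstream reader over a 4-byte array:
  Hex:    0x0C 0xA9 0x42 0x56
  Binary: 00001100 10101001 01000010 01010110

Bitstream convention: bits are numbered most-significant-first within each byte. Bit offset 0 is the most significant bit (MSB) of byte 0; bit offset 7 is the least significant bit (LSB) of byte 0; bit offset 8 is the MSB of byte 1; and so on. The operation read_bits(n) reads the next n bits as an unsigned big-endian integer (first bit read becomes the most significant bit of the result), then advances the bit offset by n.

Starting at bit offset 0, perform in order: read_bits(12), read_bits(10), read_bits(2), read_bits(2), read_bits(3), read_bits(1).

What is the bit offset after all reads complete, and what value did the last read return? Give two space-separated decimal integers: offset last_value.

Read 1: bits[0:12] width=12 -> value=202 (bin 000011001010); offset now 12 = byte 1 bit 4; 20 bits remain
Read 2: bits[12:22] width=10 -> value=592 (bin 1001010000); offset now 22 = byte 2 bit 6; 10 bits remain
Read 3: bits[22:24] width=2 -> value=2 (bin 10); offset now 24 = byte 3 bit 0; 8 bits remain
Read 4: bits[24:26] width=2 -> value=1 (bin 01); offset now 26 = byte 3 bit 2; 6 bits remain
Read 5: bits[26:29] width=3 -> value=2 (bin 010); offset now 29 = byte 3 bit 5; 3 bits remain
Read 6: bits[29:30] width=1 -> value=1 (bin 1); offset now 30 = byte 3 bit 6; 2 bits remain

Answer: 30 1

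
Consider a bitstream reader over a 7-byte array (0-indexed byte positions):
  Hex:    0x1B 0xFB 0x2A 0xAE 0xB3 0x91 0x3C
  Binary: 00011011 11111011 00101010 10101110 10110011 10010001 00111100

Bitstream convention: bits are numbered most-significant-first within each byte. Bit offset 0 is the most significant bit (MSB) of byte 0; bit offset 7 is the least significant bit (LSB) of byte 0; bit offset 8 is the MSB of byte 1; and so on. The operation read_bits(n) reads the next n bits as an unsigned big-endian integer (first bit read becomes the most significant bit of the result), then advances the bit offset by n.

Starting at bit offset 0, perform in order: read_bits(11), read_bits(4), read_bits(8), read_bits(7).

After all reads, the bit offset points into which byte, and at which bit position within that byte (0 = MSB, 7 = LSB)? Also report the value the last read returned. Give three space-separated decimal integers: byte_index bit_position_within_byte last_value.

Read 1: bits[0:11] width=11 -> value=223 (bin 00011011111); offset now 11 = byte 1 bit 3; 45 bits remain
Read 2: bits[11:15] width=4 -> value=13 (bin 1101); offset now 15 = byte 1 bit 7; 41 bits remain
Read 3: bits[15:23] width=8 -> value=149 (bin 10010101); offset now 23 = byte 2 bit 7; 33 bits remain
Read 4: bits[23:30] width=7 -> value=43 (bin 0101011); offset now 30 = byte 3 bit 6; 26 bits remain

Answer: 3 6 43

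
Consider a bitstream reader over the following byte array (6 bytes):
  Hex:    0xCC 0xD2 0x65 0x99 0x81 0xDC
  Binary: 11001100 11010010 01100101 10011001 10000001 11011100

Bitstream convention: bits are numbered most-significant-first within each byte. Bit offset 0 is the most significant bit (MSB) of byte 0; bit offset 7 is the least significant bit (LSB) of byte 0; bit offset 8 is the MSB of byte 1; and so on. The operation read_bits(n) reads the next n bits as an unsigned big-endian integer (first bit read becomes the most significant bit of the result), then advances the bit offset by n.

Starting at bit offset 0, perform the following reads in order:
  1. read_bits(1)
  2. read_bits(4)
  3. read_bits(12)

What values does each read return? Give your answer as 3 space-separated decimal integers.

Answer: 1 9 2468

Derivation:
Read 1: bits[0:1] width=1 -> value=1 (bin 1); offset now 1 = byte 0 bit 1; 47 bits remain
Read 2: bits[1:5] width=4 -> value=9 (bin 1001); offset now 5 = byte 0 bit 5; 43 bits remain
Read 3: bits[5:17] width=12 -> value=2468 (bin 100110100100); offset now 17 = byte 2 bit 1; 31 bits remain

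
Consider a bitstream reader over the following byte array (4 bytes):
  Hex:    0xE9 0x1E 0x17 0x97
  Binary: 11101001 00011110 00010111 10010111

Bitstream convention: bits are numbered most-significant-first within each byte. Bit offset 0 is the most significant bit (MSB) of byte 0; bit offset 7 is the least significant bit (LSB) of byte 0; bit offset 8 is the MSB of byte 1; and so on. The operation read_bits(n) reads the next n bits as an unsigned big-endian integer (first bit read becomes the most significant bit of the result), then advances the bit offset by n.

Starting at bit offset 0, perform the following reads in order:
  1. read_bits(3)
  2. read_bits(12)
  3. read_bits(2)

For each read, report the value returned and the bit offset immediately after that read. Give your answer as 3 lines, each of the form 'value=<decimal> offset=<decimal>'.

Answer: value=7 offset=3
value=1167 offset=15
value=0 offset=17

Derivation:
Read 1: bits[0:3] width=3 -> value=7 (bin 111); offset now 3 = byte 0 bit 3; 29 bits remain
Read 2: bits[3:15] width=12 -> value=1167 (bin 010010001111); offset now 15 = byte 1 bit 7; 17 bits remain
Read 3: bits[15:17] width=2 -> value=0 (bin 00); offset now 17 = byte 2 bit 1; 15 bits remain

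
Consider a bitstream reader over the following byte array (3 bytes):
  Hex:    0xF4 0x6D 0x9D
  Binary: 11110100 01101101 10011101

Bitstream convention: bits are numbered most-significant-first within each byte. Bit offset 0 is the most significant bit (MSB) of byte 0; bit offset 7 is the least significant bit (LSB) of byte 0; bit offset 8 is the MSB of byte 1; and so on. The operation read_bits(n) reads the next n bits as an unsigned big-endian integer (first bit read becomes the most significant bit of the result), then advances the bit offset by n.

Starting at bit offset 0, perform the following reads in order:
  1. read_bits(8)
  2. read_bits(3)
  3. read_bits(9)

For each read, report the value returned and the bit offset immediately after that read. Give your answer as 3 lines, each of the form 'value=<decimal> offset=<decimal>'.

Answer: value=244 offset=8
value=3 offset=11
value=217 offset=20

Derivation:
Read 1: bits[0:8] width=8 -> value=244 (bin 11110100); offset now 8 = byte 1 bit 0; 16 bits remain
Read 2: bits[8:11] width=3 -> value=3 (bin 011); offset now 11 = byte 1 bit 3; 13 bits remain
Read 3: bits[11:20] width=9 -> value=217 (bin 011011001); offset now 20 = byte 2 bit 4; 4 bits remain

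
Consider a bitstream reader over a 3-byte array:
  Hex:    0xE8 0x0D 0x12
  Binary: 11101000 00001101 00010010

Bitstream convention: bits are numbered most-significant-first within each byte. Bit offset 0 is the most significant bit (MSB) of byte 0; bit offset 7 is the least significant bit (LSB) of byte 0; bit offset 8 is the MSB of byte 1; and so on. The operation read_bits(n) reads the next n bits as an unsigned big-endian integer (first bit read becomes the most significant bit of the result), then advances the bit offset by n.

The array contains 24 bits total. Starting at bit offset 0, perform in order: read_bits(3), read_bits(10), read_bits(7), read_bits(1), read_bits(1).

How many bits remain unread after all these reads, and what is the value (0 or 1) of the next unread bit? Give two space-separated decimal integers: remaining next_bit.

Read 1: bits[0:3] width=3 -> value=7 (bin 111); offset now 3 = byte 0 bit 3; 21 bits remain
Read 2: bits[3:13] width=10 -> value=257 (bin 0100000001); offset now 13 = byte 1 bit 5; 11 bits remain
Read 3: bits[13:20] width=7 -> value=81 (bin 1010001); offset now 20 = byte 2 bit 4; 4 bits remain
Read 4: bits[20:21] width=1 -> value=0 (bin 0); offset now 21 = byte 2 bit 5; 3 bits remain
Read 5: bits[21:22] width=1 -> value=0 (bin 0); offset now 22 = byte 2 bit 6; 2 bits remain

Answer: 2 1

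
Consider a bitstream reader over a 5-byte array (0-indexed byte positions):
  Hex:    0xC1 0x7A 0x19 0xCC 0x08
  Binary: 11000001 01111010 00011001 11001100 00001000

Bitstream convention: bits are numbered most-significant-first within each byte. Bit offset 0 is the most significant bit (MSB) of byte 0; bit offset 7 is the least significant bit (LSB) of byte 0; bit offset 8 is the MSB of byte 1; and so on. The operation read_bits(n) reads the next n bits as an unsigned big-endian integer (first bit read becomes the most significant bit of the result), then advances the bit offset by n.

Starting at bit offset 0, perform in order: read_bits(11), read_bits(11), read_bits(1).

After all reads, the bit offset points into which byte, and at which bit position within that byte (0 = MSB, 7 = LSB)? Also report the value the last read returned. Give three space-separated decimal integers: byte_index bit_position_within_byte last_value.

Answer: 2 7 0

Derivation:
Read 1: bits[0:11] width=11 -> value=1547 (bin 11000001011); offset now 11 = byte 1 bit 3; 29 bits remain
Read 2: bits[11:22] width=11 -> value=1670 (bin 11010000110); offset now 22 = byte 2 bit 6; 18 bits remain
Read 3: bits[22:23] width=1 -> value=0 (bin 0); offset now 23 = byte 2 bit 7; 17 bits remain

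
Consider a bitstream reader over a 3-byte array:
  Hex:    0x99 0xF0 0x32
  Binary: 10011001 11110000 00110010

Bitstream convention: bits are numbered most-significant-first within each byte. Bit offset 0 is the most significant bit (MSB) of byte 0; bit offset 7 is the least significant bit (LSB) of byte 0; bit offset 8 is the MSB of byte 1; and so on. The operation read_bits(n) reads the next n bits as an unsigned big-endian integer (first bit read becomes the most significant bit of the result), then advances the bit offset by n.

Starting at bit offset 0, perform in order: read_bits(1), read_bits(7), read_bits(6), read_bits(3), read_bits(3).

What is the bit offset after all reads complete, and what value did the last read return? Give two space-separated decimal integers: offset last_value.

Read 1: bits[0:1] width=1 -> value=1 (bin 1); offset now 1 = byte 0 bit 1; 23 bits remain
Read 2: bits[1:8] width=7 -> value=25 (bin 0011001); offset now 8 = byte 1 bit 0; 16 bits remain
Read 3: bits[8:14] width=6 -> value=60 (bin 111100); offset now 14 = byte 1 bit 6; 10 bits remain
Read 4: bits[14:17] width=3 -> value=0 (bin 000); offset now 17 = byte 2 bit 1; 7 bits remain
Read 5: bits[17:20] width=3 -> value=3 (bin 011); offset now 20 = byte 2 bit 4; 4 bits remain

Answer: 20 3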